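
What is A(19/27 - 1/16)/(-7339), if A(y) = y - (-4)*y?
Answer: -1385/3170448 ≈ -0.00043685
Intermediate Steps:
A(y) = 5*y (A(y) = y + 4*y = 5*y)
A(19/27 - 1/16)/(-7339) = (5*(19/27 - 1/16))/(-7339) = (5*(19*(1/27) - 1*1/16))*(-1/7339) = (5*(19/27 - 1/16))*(-1/7339) = (5*(277/432))*(-1/7339) = (1385/432)*(-1/7339) = -1385/3170448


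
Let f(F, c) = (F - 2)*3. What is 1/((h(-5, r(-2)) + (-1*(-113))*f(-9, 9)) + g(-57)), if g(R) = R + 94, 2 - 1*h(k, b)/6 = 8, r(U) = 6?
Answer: -1/3728 ≈ -0.00026824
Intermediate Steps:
h(k, b) = -36 (h(k, b) = 12 - 6*8 = 12 - 48 = -36)
f(F, c) = -6 + 3*F (f(F, c) = (-2 + F)*3 = -6 + 3*F)
g(R) = 94 + R
1/((h(-5, r(-2)) + (-1*(-113))*f(-9, 9)) + g(-57)) = 1/((-36 + (-1*(-113))*(-6 + 3*(-9))) + (94 - 57)) = 1/((-36 + 113*(-6 - 27)) + 37) = 1/((-36 + 113*(-33)) + 37) = 1/((-36 - 3729) + 37) = 1/(-3765 + 37) = 1/(-3728) = -1/3728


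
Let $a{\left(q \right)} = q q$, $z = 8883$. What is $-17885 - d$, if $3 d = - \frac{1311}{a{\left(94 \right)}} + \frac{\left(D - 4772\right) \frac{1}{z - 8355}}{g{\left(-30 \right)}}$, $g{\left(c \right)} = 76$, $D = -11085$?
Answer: $- \frac{4756078678495}{265928256} \approx -17885.0$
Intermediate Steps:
$a{\left(q \right)} = q^{2}$
$d = - \frac{48180065}{265928256}$ ($d = \frac{- \frac{1311}{94^{2}} + \frac{\left(-11085 - 4772\right) \frac{1}{8883 - 8355}}{76}}{3} = \frac{- \frac{1311}{8836} + - \frac{15857}{528} \cdot \frac{1}{76}}{3} = \frac{\left(-1311\right) \frac{1}{8836} + \left(-15857\right) \frac{1}{528} \cdot \frac{1}{76}}{3} = \frac{- \frac{1311}{8836} - \frac{15857}{40128}}{3} = \frac{1}{3} \left(- \frac{48180065}{88642752}\right) = - \frac{48180065}{265928256} \approx -0.18118$)
$-17885 - d = -17885 - - \frac{48180065}{265928256} = -17885 + \frac{48180065}{265928256} = - \frac{4756078678495}{265928256}$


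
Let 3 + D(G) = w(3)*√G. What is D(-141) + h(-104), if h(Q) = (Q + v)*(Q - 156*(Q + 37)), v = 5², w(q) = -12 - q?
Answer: -817495 - 15*I*√141 ≈ -8.175e+5 - 178.12*I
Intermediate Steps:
v = 25
D(G) = -3 - 15*√G (D(G) = -3 + (-12 - 1*3)*√G = -3 + (-12 - 3)*√G = -3 - 15*√G)
h(Q) = (-5772 - 155*Q)*(25 + Q) (h(Q) = (Q + 25)*(Q - 156*(Q + 37)) = (25 + Q)*(Q - 156*(37 + Q)) = (25 + Q)*(Q + (-5772 - 156*Q)) = (25 + Q)*(-5772 - 155*Q) = (-5772 - 155*Q)*(25 + Q))
D(-141) + h(-104) = (-3 - 15*I*√141) + (-144300 - 9647*(-104) - 155*(-104)²) = (-3 - 15*I*√141) + (-144300 + 1003288 - 155*10816) = (-3 - 15*I*√141) + (-144300 + 1003288 - 1676480) = (-3 - 15*I*√141) - 817492 = -817495 - 15*I*√141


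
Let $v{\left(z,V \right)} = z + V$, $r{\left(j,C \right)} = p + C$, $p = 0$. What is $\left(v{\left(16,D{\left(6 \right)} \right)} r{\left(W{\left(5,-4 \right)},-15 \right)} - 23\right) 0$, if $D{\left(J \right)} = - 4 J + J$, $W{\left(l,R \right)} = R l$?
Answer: $0$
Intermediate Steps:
$r{\left(j,C \right)} = C$ ($r{\left(j,C \right)} = 0 + C = C$)
$D{\left(J \right)} = - 3 J$
$v{\left(z,V \right)} = V + z$
$\left(v{\left(16,D{\left(6 \right)} \right)} r{\left(W{\left(5,-4 \right)},-15 \right)} - 23\right) 0 = \left(\left(\left(-3\right) 6 + 16\right) \left(-15\right) - 23\right) 0 = \left(\left(-18 + 16\right) \left(-15\right) - 23\right) 0 = \left(\left(-2\right) \left(-15\right) - 23\right) 0 = \left(30 - 23\right) 0 = 7 \cdot 0 = 0$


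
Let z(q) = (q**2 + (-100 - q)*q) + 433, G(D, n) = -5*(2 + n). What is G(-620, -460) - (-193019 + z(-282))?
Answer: 166676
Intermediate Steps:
G(D, n) = -10 - 5*n
z(q) = 433 + q**2 + q*(-100 - q) (z(q) = (q**2 + q*(-100 - q)) + 433 = 433 + q**2 + q*(-100 - q))
G(-620, -460) - (-193019 + z(-282)) = (-10 - 5*(-460)) - (-193019 + (433 - 100*(-282))) = (-10 + 2300) - (-193019 + (433 + 28200)) = 2290 - (-193019 + 28633) = 2290 - 1*(-164386) = 2290 + 164386 = 166676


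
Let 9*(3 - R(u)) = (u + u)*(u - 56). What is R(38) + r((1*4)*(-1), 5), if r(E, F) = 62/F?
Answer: 837/5 ≈ 167.40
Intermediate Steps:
R(u) = 3 - 2*u*(-56 + u)/9 (R(u) = 3 - (u + u)*(u - 56)/9 = 3 - 2*u*(-56 + u)/9)
R(38) + r((1*4)*(-1), 5) = (3 - 2/9*38**2 + (112/9)*38) + 62/5 = (3 - 2/9*1444 + 4256/9) + 62*(1/5) = (3 - 2888/9 + 4256/9) + 62/5 = 155 + 62/5 = 837/5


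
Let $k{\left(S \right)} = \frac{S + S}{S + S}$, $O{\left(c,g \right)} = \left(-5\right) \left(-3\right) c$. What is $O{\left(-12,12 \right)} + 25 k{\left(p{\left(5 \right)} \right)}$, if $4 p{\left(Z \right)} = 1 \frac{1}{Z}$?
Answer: $-155$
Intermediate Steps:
$p{\left(Z \right)} = \frac{1}{4 Z}$ ($p{\left(Z \right)} = \frac{1 \frac{1}{Z}}{4} = \frac{1}{4 Z}$)
$O{\left(c,g \right)} = 15 c$
$k{\left(S \right)} = 1$ ($k{\left(S \right)} = \frac{2 S}{2 S} = 2 S \frac{1}{2 S} = 1$)
$O{\left(-12,12 \right)} + 25 k{\left(p{\left(5 \right)} \right)} = 15 \left(-12\right) + 25 \cdot 1 = -180 + 25 = -155$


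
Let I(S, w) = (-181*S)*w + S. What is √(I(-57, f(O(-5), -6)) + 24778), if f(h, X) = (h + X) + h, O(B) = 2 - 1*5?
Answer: I*√99083 ≈ 314.77*I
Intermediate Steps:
O(B) = -3 (O(B) = 2 - 5 = -3)
f(h, X) = X + 2*h (f(h, X) = (X + h) + h = X + 2*h)
I(S, w) = S - 181*S*w (I(S, w) = -181*S*w + S = S - 181*S*w)
√(I(-57, f(O(-5), -6)) + 24778) = √(-57*(1 - 181*(-6 + 2*(-3))) + 24778) = √(-57*(1 - 181*(-6 - 6)) + 24778) = √(-57*(1 - 181*(-12)) + 24778) = √(-57*(1 + 2172) + 24778) = √(-57*2173 + 24778) = √(-123861 + 24778) = √(-99083) = I*√99083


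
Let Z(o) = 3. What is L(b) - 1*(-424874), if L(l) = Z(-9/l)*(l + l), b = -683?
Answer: 420776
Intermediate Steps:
L(l) = 6*l (L(l) = 3*(l + l) = 3*(2*l) = 6*l)
L(b) - 1*(-424874) = 6*(-683) - 1*(-424874) = -4098 + 424874 = 420776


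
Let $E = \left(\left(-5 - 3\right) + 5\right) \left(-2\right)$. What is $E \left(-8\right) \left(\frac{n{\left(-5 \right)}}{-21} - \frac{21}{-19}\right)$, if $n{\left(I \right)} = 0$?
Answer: $- \frac{1008}{19} \approx -53.053$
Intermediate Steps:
$E = 6$ ($E = \left(\left(-5 - 3\right) + 5\right) \left(-2\right) = \left(-8 + 5\right) \left(-2\right) = \left(-3\right) \left(-2\right) = 6$)
$E \left(-8\right) \left(\frac{n{\left(-5 \right)}}{-21} - \frac{21}{-19}\right) = 6 \left(-8\right) \left(\frac{0}{-21} - \frac{21}{-19}\right) = - 48 \left(0 \left(- \frac{1}{21}\right) - - \frac{21}{19}\right) = - 48 \left(0 + \frac{21}{19}\right) = \left(-48\right) \frac{21}{19} = - \frac{1008}{19}$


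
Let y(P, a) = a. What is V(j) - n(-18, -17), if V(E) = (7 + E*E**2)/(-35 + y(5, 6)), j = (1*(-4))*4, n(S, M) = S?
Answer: 159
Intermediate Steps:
j = -16 (j = -4*4 = -16)
V(E) = -7/29 - E**3/29 (V(E) = (7 + E*E**2)/(-35 + 6) = (7 + E**3)/(-29) = (7 + E**3)*(-1/29) = -7/29 - E**3/29)
V(j) - n(-18, -17) = (-7/29 - 1/29*(-16)**3) - 1*(-18) = (-7/29 - 1/29*(-4096)) + 18 = (-7/29 + 4096/29) + 18 = 141 + 18 = 159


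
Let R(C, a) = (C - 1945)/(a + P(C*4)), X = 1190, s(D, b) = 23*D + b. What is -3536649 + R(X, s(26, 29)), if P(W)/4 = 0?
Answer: -2217479678/627 ≈ -3.5366e+6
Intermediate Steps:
P(W) = 0 (P(W) = 4*0 = 0)
s(D, b) = b + 23*D
R(C, a) = (-1945 + C)/a (R(C, a) = (C - 1945)/(a + 0) = (-1945 + C)/a)
-3536649 + R(X, s(26, 29)) = -3536649 + (-1945 + 1190)/(29 + 23*26) = -3536649 - 755/(29 + 598) = -3536649 - 755/627 = -2217479678/627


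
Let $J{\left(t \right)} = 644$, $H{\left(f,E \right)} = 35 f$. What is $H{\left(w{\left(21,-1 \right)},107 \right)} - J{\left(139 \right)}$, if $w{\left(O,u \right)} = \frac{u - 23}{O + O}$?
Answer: $-664$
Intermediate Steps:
$w{\left(O,u \right)} = \frac{-23 + u}{2 O}$
$H{\left(w{\left(21,-1 \right)},107 \right)} - J{\left(139 \right)} = 35 \frac{-23 - 1}{2 \cdot 21} - 644 = 35 \cdot \frac{1}{2} \cdot \frac{1}{21} \left(-24\right) - 644 = 35 \left(- \frac{4}{7}\right) - 644 = -20 - 644 = -664$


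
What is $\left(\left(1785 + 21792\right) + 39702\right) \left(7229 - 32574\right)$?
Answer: $-1603806255$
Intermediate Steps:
$\left(\left(1785 + 21792\right) + 39702\right) \left(7229 - 32574\right) = \left(23577 + 39702\right) \left(-25345\right) = 63279 \left(-25345\right) = -1603806255$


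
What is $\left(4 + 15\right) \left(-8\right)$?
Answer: $-152$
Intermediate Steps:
$\left(4 + 15\right) \left(-8\right) = 19 \left(-8\right) = -152$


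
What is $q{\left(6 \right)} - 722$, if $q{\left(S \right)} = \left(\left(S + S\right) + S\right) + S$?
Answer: $-698$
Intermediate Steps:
$q{\left(S \right)} = 4 S$ ($q{\left(S \right)} = \left(2 S + S\right) + S = 3 S + S = 4 S$)
$q{\left(6 \right)} - 722 = 4 \cdot 6 - 722 = 24 - 722 = -698$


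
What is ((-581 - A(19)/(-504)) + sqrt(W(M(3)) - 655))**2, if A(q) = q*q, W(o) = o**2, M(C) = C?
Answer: 85370512033/254016 - 292463*I*sqrt(646)/252 ≈ 3.3608e+5 - 29498.0*I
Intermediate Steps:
A(q) = q**2
((-581 - A(19)/(-504)) + sqrt(W(M(3)) - 655))**2 = ((-581 - 19**2/(-504)) + sqrt(3**2 - 655))**2 = ((-581 - 361*(-1)/504) + sqrt(9 - 655))**2 = ((-581 - 1*(-361/504)) + sqrt(-646))**2 = ((-581 + 361/504) + I*sqrt(646))**2 = (-292463/504 + I*sqrt(646))**2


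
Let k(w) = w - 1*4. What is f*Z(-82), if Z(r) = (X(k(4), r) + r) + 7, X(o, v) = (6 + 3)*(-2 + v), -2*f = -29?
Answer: -24099/2 ≈ -12050.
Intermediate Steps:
f = 29/2 (f = -½*(-29) = 29/2 ≈ 14.500)
k(w) = -4 + w (k(w) = w - 4 = -4 + w)
X(o, v) = -18 + 9*v (X(o, v) = 9*(-2 + v) = -18 + 9*v)
Z(r) = -11 + 10*r (Z(r) = ((-18 + 9*r) + r) + 7 = (-18 + 10*r) + 7 = -11 + 10*r)
f*Z(-82) = 29*(-11 + 10*(-82))/2 = 29*(-11 - 820)/2 = (29/2)*(-831) = -24099/2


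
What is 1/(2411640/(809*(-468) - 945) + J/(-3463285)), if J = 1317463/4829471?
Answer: -4381233647189855/27837606588456259 ≈ -0.15739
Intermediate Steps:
J = 57281/209977 (J = 1317463*(1/4829471) = 57281/209977 ≈ 0.27280)
1/(2411640/(809*(-468) - 945) + J/(-3463285)) = 1/(2411640/(809*(-468) - 945) + (57281/209977)/(-3463285)) = 1/(2411640/(-378612 - 945) + (57281/209977)*(-1/3463285)) = 1/(2411640/(-379557) - 8183/103887170635) = 1/(2411640*(-1/379557) - 8183/103887170635) = 1/(-267960/42173 - 8183/103887170635) = 1/(-27837606588456259/4381233647189855) = -4381233647189855/27837606588456259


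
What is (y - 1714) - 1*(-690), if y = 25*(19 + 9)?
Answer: -324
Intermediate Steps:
y = 700 (y = 25*28 = 700)
(y - 1714) - 1*(-690) = (700 - 1714) - 1*(-690) = -1014 + 690 = -324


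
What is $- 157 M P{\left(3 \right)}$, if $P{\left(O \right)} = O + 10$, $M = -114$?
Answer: $232674$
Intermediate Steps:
$P{\left(O \right)} = 10 + O$
$- 157 M P{\left(3 \right)} = \left(-157\right) \left(-114\right) \left(10 + 3\right) = 17898 \cdot 13 = 232674$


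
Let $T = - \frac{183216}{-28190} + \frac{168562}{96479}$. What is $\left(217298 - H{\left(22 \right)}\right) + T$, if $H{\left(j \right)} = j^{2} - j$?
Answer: $\frac{294880311787802}{1359871505} \approx 2.1684 \cdot 10^{5}$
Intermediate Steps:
$T = \frac{11214129622}{1359871505}$ ($T = \left(-183216\right) \left(- \frac{1}{28190}\right) + 168562 \cdot \frac{1}{96479} = \frac{91608}{14095} + \frac{168562}{96479} = \frac{11214129622}{1359871505} \approx 8.2465$)
$\left(217298 - H{\left(22 \right)}\right) + T = \left(217298 - 22 \left(-1 + 22\right)\right) + \frac{11214129622}{1359871505} = \left(217298 - 22 \cdot 21\right) + \frac{11214129622}{1359871505} = \left(217298 - 462\right) + \frac{11214129622}{1359871505} = 216836 + \frac{11214129622}{1359871505} = \frac{294880311787802}{1359871505}$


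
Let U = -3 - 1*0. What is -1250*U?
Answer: 3750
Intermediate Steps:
U = -3 (U = -3 + 0 = -3)
-1250*U = -1250*(-3) = 3750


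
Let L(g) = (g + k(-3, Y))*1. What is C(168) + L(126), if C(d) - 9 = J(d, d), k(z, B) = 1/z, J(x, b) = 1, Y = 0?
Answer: 407/3 ≈ 135.67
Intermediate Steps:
C(d) = 10 (C(d) = 9 + 1 = 10)
L(g) = -1/3 + g (L(g) = (g + 1/(-3))*1 = (g - 1/3)*1 = (-1/3 + g)*1 = -1/3 + g)
C(168) + L(126) = 10 + (-1/3 + 126) = 10 + 377/3 = 407/3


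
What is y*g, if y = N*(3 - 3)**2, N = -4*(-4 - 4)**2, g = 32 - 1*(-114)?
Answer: 0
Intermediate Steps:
g = 146 (g = 32 + 114 = 146)
N = -256 (N = -4*(-8)**2 = -4*64 = -256)
y = 0 (y = -256*(3 - 3)**2 = -256*0**2 = -256*0 = 0)
y*g = 0*146 = 0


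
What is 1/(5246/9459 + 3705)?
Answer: 9459/35050841 ≈ 0.00026987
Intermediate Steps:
1/(5246/9459 + 3705) = 1/(35050841/9459) = 9459/35050841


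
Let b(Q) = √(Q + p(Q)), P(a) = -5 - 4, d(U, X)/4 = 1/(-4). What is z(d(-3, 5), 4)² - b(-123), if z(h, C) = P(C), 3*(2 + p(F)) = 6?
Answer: 81 - I*√123 ≈ 81.0 - 11.091*I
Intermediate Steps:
p(F) = 0 (p(F) = -2 + (⅓)*6 = -2 + 2 = 0)
d(U, X) = -1 (d(U, X) = 4*(1/(-4)) = 4*(1*(-¼)) = 4*(-¼) = -1)
P(a) = -9
z(h, C) = -9
b(Q) = √Q (b(Q) = √(Q + 0) = √Q)
z(d(-3, 5), 4)² - b(-123) = (-9)² - √(-123) = 81 - I*√123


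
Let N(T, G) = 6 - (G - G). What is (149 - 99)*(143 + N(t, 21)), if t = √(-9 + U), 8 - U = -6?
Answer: 7450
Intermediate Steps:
U = 14 (U = 8 - 1*(-6) = 8 + 6 = 14)
t = √5 (t = √(-9 + 14) = √5 ≈ 2.2361)
N(T, G) = 6 (N(T, G) = 6 - 1*0 = 6 + 0 = 6)
(149 - 99)*(143 + N(t, 21)) = (149 - 99)*(143 + 6) = 50*149 = 7450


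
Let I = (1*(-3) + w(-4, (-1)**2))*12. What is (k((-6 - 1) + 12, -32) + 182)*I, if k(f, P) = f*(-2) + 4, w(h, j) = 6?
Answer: 6336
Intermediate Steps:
k(f, P) = 4 - 2*f (k(f, P) = -2*f + 4 = 4 - 2*f)
I = 36 (I = (1*(-3) + 6)*12 = (-3 + 6)*12 = 3*12 = 36)
(k((-6 - 1) + 12, -32) + 182)*I = ((4 - 2*((-6 - 1) + 12)) + 182)*36 = ((4 - 2*(-7 + 12)) + 182)*36 = ((4 - 2*5) + 182)*36 = ((4 - 10) + 182)*36 = (-6 + 182)*36 = 176*36 = 6336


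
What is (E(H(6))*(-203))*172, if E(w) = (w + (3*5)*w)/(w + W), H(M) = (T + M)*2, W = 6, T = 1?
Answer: -1955296/5 ≈ -3.9106e+5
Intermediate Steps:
H(M) = 2 + 2*M (H(M) = (1 + M)*2 = 2 + 2*M)
E(w) = 16*w/(6 + w) (E(w) = (w + (3*5)*w)/(w + 6) = (w + 15*w)/(6 + w) = (16*w)/(6 + w) = 16*w/(6 + w))
(E(H(6))*(-203))*172 = ((16*(2 + 2*6)/(6 + (2 + 2*6)))*(-203))*172 = ((16*(2 + 12)/(6 + (2 + 12)))*(-203))*172 = ((16*14/(6 + 14))*(-203))*172 = ((16*14/20)*(-203))*172 = ((16*14*(1/20))*(-203))*172 = ((56/5)*(-203))*172 = -11368/5*172 = -1955296/5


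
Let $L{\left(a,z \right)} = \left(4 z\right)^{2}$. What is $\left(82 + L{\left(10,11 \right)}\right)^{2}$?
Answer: $4072324$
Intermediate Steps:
$L{\left(a,z \right)} = 16 z^{2}$
$\left(82 + L{\left(10,11 \right)}\right)^{2} = \left(82 + 16 \cdot 11^{2}\right)^{2} = \left(82 + 16 \cdot 121\right)^{2} = \left(82 + 1936\right)^{2} = 2018^{2} = 4072324$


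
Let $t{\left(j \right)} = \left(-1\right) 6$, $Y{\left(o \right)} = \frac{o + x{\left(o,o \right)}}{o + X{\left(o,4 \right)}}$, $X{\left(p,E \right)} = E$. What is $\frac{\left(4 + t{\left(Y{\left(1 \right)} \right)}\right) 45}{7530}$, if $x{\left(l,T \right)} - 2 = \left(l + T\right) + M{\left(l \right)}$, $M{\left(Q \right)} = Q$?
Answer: $- \frac{3}{251} \approx -0.011952$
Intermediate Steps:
$x{\left(l,T \right)} = 2 + T + 2 l$ ($x{\left(l,T \right)} = 2 + \left(\left(l + T\right) + l\right) = 2 + \left(\left(T + l\right) + l\right) = 2 + \left(T + 2 l\right) = 2 + T + 2 l$)
$Y{\left(o \right)} = \frac{2 + 4 o}{4 + o}$ ($Y{\left(o \right)} = \frac{o + \left(2 + o + 2 o\right)}{o + 4} = \frac{o + \left(2 + 3 o\right)}{4 + o} = \frac{2 + 4 o}{4 + o}$)
$t{\left(j \right)} = -6$
$\frac{\left(4 + t{\left(Y{\left(1 \right)} \right)}\right) 45}{7530} = \frac{\left(4 - 6\right) 45}{7530} = \left(-2\right) 45 \cdot \frac{1}{7530} = \left(-90\right) \frac{1}{7530} = - \frac{3}{251}$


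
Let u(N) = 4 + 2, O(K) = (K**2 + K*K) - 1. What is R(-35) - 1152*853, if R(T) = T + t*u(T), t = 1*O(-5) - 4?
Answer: -982421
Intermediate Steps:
O(K) = -1 + 2*K**2 (O(K) = (K**2 + K**2) - 1 = 2*K**2 - 1 = -1 + 2*K**2)
t = 45 (t = 1*(-1 + 2*(-5)**2) - 4 = 1*(-1 + 2*25) - 4 = 1*(-1 + 50) - 4 = 1*49 - 4 = 49 - 4 = 45)
u(N) = 6
R(T) = 270 + T (R(T) = T + 45*6 = T + 270 = 270 + T)
R(-35) - 1152*853 = (270 - 35) - 1152*853 = 235 - 982656 = -982421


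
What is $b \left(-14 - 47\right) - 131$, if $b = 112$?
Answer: $-6963$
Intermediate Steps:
$b \left(-14 - 47\right) - 131 = 112 \left(-14 - 47\right) - 131 = 112 \left(-61\right) - 131 = -6832 - 131 = -6963$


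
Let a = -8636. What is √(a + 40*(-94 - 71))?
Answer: 2*I*√3809 ≈ 123.43*I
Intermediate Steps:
√(a + 40*(-94 - 71)) = √(-8636 + 40*(-94 - 71)) = √(-8636 + 40*(-165)) = √(-8636 - 6600) = √(-15236) = 2*I*√3809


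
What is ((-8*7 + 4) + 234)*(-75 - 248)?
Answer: -58786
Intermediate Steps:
((-8*7 + 4) + 234)*(-75 - 248) = ((-56 + 4) + 234)*(-323) = (-52 + 234)*(-323) = 182*(-323) = -58786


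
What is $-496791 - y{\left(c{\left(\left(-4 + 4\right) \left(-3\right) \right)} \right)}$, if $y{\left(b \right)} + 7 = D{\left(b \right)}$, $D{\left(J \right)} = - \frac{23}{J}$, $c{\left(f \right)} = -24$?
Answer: $- \frac{11922839}{24} \approx -4.9679 \cdot 10^{5}$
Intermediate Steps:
$y{\left(b \right)} = -7 - \frac{23}{b}$
$-496791 - y{\left(c{\left(\left(-4 + 4\right) \left(-3\right) \right)} \right)} = -496791 - \left(-7 - \frac{23}{-24}\right) = -496791 - \left(-7 - - \frac{23}{24}\right) = -496791 - \left(-7 + \frac{23}{24}\right) = -496791 - - \frac{145}{24} = -496791 + \frac{145}{24} = - \frac{11922839}{24}$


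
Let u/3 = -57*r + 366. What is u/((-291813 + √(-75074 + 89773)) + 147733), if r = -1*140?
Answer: -3607475040/20759031701 - 25038*√14699/20759031701 ≈ -0.17392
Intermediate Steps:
r = -140
u = 25038 (u = 3*(-57*(-140) + 366) = 3*(7980 + 366) = 3*8346 = 25038)
u/((-291813 + √(-75074 + 89773)) + 147733) = 25038/((-291813 + √(-75074 + 89773)) + 147733) = 25038/((-291813 + √14699) + 147733) = 25038/(-144080 + √14699)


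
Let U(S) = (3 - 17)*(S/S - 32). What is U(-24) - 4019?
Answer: -3585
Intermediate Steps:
U(S) = 434 (U(S) = -14*(1 - 32) = -14*(-31) = 434)
U(-24) - 4019 = 434 - 4019 = -3585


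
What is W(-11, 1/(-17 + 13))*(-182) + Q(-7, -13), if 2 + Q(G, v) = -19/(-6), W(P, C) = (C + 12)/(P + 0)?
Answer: 6454/33 ≈ 195.58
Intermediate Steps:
W(P, C) = (12 + C)/P
Q(G, v) = 7/6 (Q(G, v) = -2 - 19/(-6) = -2 - 19*(-1/6) = -2 + 19/6 = 7/6)
W(-11, 1/(-17 + 13))*(-182) + Q(-7, -13) = ((12 + 1/(-17 + 13))/(-11))*(-182) + 7/6 = -(12 + 1/(-4))/11*(-182) + 7/6 = -(12 - 1/4)/11*(-182) + 7/6 = -1/11*47/4*(-182) + 7/6 = -47/44*(-182) + 7/6 = 4277/22 + 7/6 = 6454/33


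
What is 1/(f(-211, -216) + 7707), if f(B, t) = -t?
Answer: 1/7923 ≈ 0.00012621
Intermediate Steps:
1/(f(-211, -216) + 7707) = 1/(-1*(-216) + 7707) = 1/(216 + 7707) = 1/7923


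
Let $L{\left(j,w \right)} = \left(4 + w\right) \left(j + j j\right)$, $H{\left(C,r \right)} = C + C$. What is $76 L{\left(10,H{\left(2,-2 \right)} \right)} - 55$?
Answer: $66825$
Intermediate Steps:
$H{\left(C,r \right)} = 2 C$
$L{\left(j,w \right)} = \left(4 + w\right) \left(j + j^{2}\right)$
$76 L{\left(10,H{\left(2,-2 \right)} \right)} - 55 = 76 \cdot 10 \left(4 + 2 \cdot 2 + 4 \cdot 10 + 10 \cdot 2 \cdot 2\right) - 55 = 76 \cdot 10 \left(4 + 4 + 40 + 10 \cdot 4\right) - 55 = 76 \cdot 10 \left(4 + 4 + 40 + 40\right) - 55 = 76 \cdot 10 \cdot 88 - 55 = 76 \cdot 880 - 55 = 66880 - 55 = 66825$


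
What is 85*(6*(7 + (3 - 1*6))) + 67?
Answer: 2107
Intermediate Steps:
85*(6*(7 + (3 - 1*6))) + 67 = 85*(6*(7 + (3 - 6))) + 67 = 85*(6*(7 - 3)) + 67 = 85*(6*4) + 67 = 85*24 + 67 = 2040 + 67 = 2107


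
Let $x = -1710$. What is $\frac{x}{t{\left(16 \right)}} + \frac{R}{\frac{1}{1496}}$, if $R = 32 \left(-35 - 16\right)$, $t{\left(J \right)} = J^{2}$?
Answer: $- \frac{312509271}{128} \approx -2.4415 \cdot 10^{6}$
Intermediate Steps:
$R = -1632$ ($R = 32 \left(-51\right) = -1632$)
$\frac{x}{t{\left(16 \right)}} + \frac{R}{\frac{1}{1496}} = - \frac{1710}{16^{2}} - \frac{1632}{\frac{1}{1496}} = - \frac{1710}{256} - 1632 \frac{1}{\frac{1}{1496}} = \left(-1710\right) \frac{1}{256} - 2441472 = - \frac{855}{128} - 2441472 = - \frac{312509271}{128}$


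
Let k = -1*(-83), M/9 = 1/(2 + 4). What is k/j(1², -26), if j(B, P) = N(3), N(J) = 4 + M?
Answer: 166/11 ≈ 15.091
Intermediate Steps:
M = 3/2 (M = 9/(2 + 4) = 9/6 = 9*(⅙) = 3/2 ≈ 1.5000)
N(J) = 11/2 (N(J) = 4 + 3/2 = 11/2)
j(B, P) = 11/2
k = 83
k/j(1², -26) = 83/(11/2) = 83*(2/11) = 166/11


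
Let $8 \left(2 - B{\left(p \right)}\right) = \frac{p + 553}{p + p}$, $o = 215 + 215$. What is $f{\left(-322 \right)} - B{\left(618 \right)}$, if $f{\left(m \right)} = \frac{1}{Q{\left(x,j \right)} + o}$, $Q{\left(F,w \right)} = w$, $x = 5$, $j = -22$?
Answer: $- \frac{105291}{56032} \approx -1.8791$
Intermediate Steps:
$o = 430$
$B{\left(p \right)} = 2 - \frac{553 + p}{16 p}$ ($B{\left(p \right)} = 2 - \frac{\left(p + 553\right) \frac{1}{p + p}}{8} = 2 - \frac{\left(553 + p\right) \frac{1}{2 p}}{8} = 2 - \frac{\frac{1}{2} \frac{1}{p} \left(553 + p\right)}{8} = 2 - \frac{553 + p}{16 p}$)
$f{\left(m \right)} = \frac{1}{408}$ ($f{\left(m \right)} = \frac{1}{-22 + 430} = \frac{1}{408}$)
$f{\left(-322 \right)} - B{\left(618 \right)} = \frac{1}{408} - \frac{-553 + 31 \cdot 618}{16 \cdot 618} = \frac{1}{408} - \frac{1}{16} \cdot \frac{1}{618} \left(-553 + 19158\right) = \frac{1}{408} - \frac{1}{16} \cdot \frac{1}{618} \cdot 18605 = \frac{1}{408} - \frac{18605}{9888} = - \frac{105291}{56032}$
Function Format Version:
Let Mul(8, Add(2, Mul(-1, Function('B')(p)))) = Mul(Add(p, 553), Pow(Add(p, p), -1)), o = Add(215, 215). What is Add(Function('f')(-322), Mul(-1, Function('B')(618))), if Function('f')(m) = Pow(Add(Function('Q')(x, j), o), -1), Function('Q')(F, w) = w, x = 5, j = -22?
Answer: Rational(-105291, 56032) ≈ -1.8791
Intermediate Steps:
o = 430
Function('B')(p) = Add(2, Mul(Rational(-1, 16), Pow(p, -1), Add(553, p))) (Function('B')(p) = Add(2, Mul(Rational(-1, 8), Mul(Add(p, 553), Pow(Add(p, p), -1)))) = Add(2, Mul(Rational(-1, 8), Mul(Add(553, p), Pow(Mul(2, p), -1)))) = Add(2, Mul(Rational(-1, 8), Mul(Add(553, p), Mul(Rational(1, 2), Pow(p, -1))))) = Add(2, Mul(Rational(-1, 8), Mul(Rational(1, 2), Pow(p, -1), Add(553, p)))) = Add(2, Mul(Rational(-1, 16), Pow(p, -1), Add(553, p))))
Function('f')(m) = Rational(1, 408) (Function('f')(m) = Pow(Add(-22, 430), -1) = Pow(408, -1) = Rational(1, 408))
Add(Function('f')(-322), Mul(-1, Function('B')(618))) = Add(Rational(1, 408), Mul(-1, Mul(Rational(1, 16), Pow(618, -1), Add(-553, Mul(31, 618))))) = Add(Rational(1, 408), Mul(-1, Mul(Rational(1, 16), Rational(1, 618), Add(-553, 19158)))) = Add(Rational(1, 408), Mul(-1, Mul(Rational(1, 16), Rational(1, 618), 18605))) = Add(Rational(1, 408), Mul(-1, Rational(18605, 9888))) = Add(Rational(1, 408), Rational(-18605, 9888)) = Rational(-105291, 56032)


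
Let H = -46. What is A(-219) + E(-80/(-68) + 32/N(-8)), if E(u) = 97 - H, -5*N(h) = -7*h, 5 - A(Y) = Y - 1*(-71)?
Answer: 296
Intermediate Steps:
A(Y) = -66 - Y (A(Y) = 5 - (Y - 1*(-71)) = 5 - (Y + 71) = 5 - (71 + Y) = 5 + (-71 - Y) = -66 - Y)
N(h) = 7*h/5 (N(h) = -(-7)*h/5 = 7*h/5)
E(u) = 143 (E(u) = 97 - 1*(-46) = 97 + 46 = 143)
A(-219) + E(-80/(-68) + 32/N(-8)) = (-66 - 1*(-219)) + 143 = (-66 + 219) + 143 = 153 + 143 = 296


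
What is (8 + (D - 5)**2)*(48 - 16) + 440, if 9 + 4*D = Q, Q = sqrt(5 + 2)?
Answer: 2392 - 116*sqrt(7) ≈ 2085.1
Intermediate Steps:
Q = sqrt(7) ≈ 2.6458
D = -9/4 + sqrt(7)/4 ≈ -1.5886
(8 + (D - 5)**2)*(48 - 16) + 440 = (8 + ((-9/4 + sqrt(7)/4) - 5)**2)*(48 - 16) + 440 = (8 + (-29/4 + sqrt(7)/4)**2)*32 + 440 = (256 + 32*(-29/4 + sqrt(7)/4)**2) + 440 = 696 + 32*(-29/4 + sqrt(7)/4)**2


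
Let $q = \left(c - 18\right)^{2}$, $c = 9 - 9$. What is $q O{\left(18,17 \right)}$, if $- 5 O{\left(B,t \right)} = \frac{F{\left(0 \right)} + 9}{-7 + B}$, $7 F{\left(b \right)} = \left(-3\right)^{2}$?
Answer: $- \frac{23328}{385} \approx -60.592$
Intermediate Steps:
$F{\left(b \right)} = \frac{9}{7}$ ($F{\left(b \right)} = \frac{\left(-3\right)^{2}}{7} = \frac{1}{7} \cdot 9 = \frac{9}{7}$)
$c = 0$ ($c = 9 - 9 = 0$)
$q = 324$ ($q = \left(0 - 18\right)^{2} = \left(-18\right)^{2} = 324$)
$O{\left(B,t \right)} = - \frac{72}{35 \left(-7 + B\right)}$ ($O{\left(B,t \right)} = - \frac{\left(\frac{9}{7} + 9\right) \frac{1}{-7 + B}}{5} = - \frac{\frac{72}{7} \frac{1}{-7 + B}}{5} = - \frac{72}{35 \left(-7 + B\right)}$)
$q O{\left(18,17 \right)} = 324 \left(- \frac{72}{-245 + 35 \cdot 18}\right) = 324 \left(- \frac{72}{-245 + 630}\right) = 324 \left(- \frac{72}{385}\right) = - \frac{23328}{385}$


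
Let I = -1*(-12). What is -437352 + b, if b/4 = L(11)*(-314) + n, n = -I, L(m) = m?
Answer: -451216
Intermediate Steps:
I = 12
n = -12 (n = -1*12 = -12)
b = -13864 (b = 4*(11*(-314) - 12) = 4*(-3454 - 12) = 4*(-3466) = -13864)
-437352 + b = -437352 - 13864 = -451216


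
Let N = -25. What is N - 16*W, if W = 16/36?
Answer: -289/9 ≈ -32.111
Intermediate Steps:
W = 4/9 (W = 16*(1/36) = 4/9 ≈ 0.44444)
N - 16*W = -25 - 16*4/9 = -25 - 64/9 = -289/9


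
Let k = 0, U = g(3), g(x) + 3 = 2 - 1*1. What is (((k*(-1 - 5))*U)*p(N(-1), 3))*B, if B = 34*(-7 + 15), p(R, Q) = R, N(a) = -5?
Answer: 0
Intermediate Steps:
g(x) = -2 (g(x) = -3 + (2 - 1*1) = -3 + (2 - 1) = -3 + 1 = -2)
U = -2
B = 272 (B = 34*8 = 272)
(((k*(-1 - 5))*U)*p(N(-1), 3))*B = (((0*(-1 - 5))*(-2))*(-5))*272 = (((0*(-6))*(-2))*(-5))*272 = ((0*(-2))*(-5))*272 = (0*(-5))*272 = 0*272 = 0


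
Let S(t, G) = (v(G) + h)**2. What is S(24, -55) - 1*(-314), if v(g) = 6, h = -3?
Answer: 323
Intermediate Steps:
S(t, G) = 9 (S(t, G) = (6 - 3)**2 = 3**2 = 9)
S(24, -55) - 1*(-314) = 9 - 1*(-314) = 9 + 314 = 323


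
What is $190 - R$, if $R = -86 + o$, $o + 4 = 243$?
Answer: $37$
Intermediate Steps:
$o = 239$ ($o = -4 + 243 = 239$)
$R = 153$ ($R = -86 + 239 = 153$)
$190 - R = 190 - 153 = 37$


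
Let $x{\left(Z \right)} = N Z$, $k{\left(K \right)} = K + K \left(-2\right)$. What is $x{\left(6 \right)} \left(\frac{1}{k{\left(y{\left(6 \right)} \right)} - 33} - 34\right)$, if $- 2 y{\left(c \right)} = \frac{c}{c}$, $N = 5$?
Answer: $- \frac{13272}{13} \approx -1020.9$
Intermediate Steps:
$y{\left(c \right)} = - \frac{1}{2}$ ($y{\left(c \right)} = - \frac{c \frac{1}{c}}{2} = \left(- \frac{1}{2}\right) 1 = - \frac{1}{2}$)
$k{\left(K \right)} = - K$ ($k{\left(K \right)} = K - 2 K = - K$)
$x{\left(Z \right)} = 5 Z$
$x{\left(6 \right)} \left(\frac{1}{k{\left(y{\left(6 \right)} \right)} - 33} - 34\right) = 5 \cdot 6 \left(\frac{1}{\left(-1\right) \left(- \frac{1}{2}\right) - 33} - 34\right) = 30 \left(\frac{1}{\frac{1}{2} - 33} - 34\right) = 30 \left(\frac{1}{- \frac{65}{2}} - 34\right) = 30 \left(- \frac{2}{65} - 34\right) = 30 \left(- \frac{2212}{65}\right) = - \frac{13272}{13}$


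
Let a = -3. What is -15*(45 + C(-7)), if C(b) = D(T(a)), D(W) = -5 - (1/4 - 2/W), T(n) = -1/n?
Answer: -2745/4 ≈ -686.25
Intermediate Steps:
D(W) = -21/4 + 2/W (D(W) = -5 - (1*(¼) - 2/W) = -5 - (¼ - 2/W) = -5 + (-¼ + 2/W) = -21/4 + 2/W)
C(b) = ¾ (C(b) = -21/4 + 2/((-1/(-3))) = -21/4 + 2/((-1*(-⅓))) = -21/4 + 2/(⅓) = -21/4 + 2*3 = -21/4 + 6 = ¾)
-15*(45 + C(-7)) = -15*(45 + ¾) = -15*183/4 = -2745/4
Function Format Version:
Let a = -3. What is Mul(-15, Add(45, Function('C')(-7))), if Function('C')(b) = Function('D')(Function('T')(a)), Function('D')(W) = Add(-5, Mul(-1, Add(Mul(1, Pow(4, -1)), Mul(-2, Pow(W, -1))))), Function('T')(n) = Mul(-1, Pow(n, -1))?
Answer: Rational(-2745, 4) ≈ -686.25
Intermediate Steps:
Function('D')(W) = Add(Rational(-21, 4), Mul(2, Pow(W, -1))) (Function('D')(W) = Add(-5, Mul(-1, Add(Mul(1, Rational(1, 4)), Mul(-2, Pow(W, -1))))) = Add(-5, Mul(-1, Add(Rational(1, 4), Mul(-2, Pow(W, -1))))) = Add(-5, Add(Rational(-1, 4), Mul(2, Pow(W, -1)))) = Add(Rational(-21, 4), Mul(2, Pow(W, -1))))
Function('C')(b) = Rational(3, 4) (Function('C')(b) = Add(Rational(-21, 4), Mul(2, Pow(Mul(-1, Pow(-3, -1)), -1))) = Add(Rational(-21, 4), Mul(2, Pow(Mul(-1, Rational(-1, 3)), -1))) = Add(Rational(-21, 4), Mul(2, Pow(Rational(1, 3), -1))) = Add(Rational(-21, 4), Mul(2, 3)) = Add(Rational(-21, 4), 6) = Rational(3, 4))
Mul(-15, Add(45, Function('C')(-7))) = Mul(-15, Add(45, Rational(3, 4))) = Mul(-15, Rational(183, 4)) = Rational(-2745, 4)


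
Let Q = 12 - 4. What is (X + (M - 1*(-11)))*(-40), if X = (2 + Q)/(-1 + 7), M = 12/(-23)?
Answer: -33520/69 ≈ -485.80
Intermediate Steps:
Q = 8
M = -12/23 (M = 12*(-1/23) = -12/23 ≈ -0.52174)
X = 5/3 (X = (2 + 8)/(-1 + 7) = 10/6 = 10*(⅙) = 5/3 ≈ 1.6667)
(X + (M - 1*(-11)))*(-40) = (5/3 + (-12/23 - 1*(-11)))*(-40) = (5/3 + (-12/23 + 11))*(-40) = (5/3 + 241/23)*(-40) = (838/69)*(-40) = -33520/69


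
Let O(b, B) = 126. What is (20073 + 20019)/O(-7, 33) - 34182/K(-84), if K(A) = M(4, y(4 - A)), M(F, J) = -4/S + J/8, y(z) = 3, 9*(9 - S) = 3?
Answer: 8301514/21 ≈ 3.9531e+5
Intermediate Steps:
S = 26/3 (S = 9 - 1/9*3 = 9 - 1/3 = 26/3 ≈ 8.6667)
M(F, J) = -6/13 + J/8 (M(F, J) = -4/26/3 + J/8 = -4*3/26 + J*(1/8) = -6/13 + J/8)
K(A) = -9/104 (K(A) = -6/13 + (1/8)*3 = -6/13 + 3/8 = -9/104)
(20073 + 20019)/O(-7, 33) - 34182/K(-84) = (20073 + 20019)/126 - 34182/(-9/104) = 40092*(1/126) - 34182*(-104/9) = 6682/21 + 394992 = 8301514/21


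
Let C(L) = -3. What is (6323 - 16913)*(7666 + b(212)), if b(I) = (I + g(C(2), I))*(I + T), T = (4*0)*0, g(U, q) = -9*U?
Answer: -617757060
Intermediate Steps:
T = 0 (T = 0*0 = 0)
b(I) = I*(27 + I) (b(I) = (I - 9*(-3))*(I + 0) = (I + 27)*I = (27 + I)*I = I*(27 + I))
(6323 - 16913)*(7666 + b(212)) = (6323 - 16913)*(7666 + 212*(27 + 212)) = -10590*(7666 + 212*239) = -10590*(7666 + 50668) = -10590*58334 = -617757060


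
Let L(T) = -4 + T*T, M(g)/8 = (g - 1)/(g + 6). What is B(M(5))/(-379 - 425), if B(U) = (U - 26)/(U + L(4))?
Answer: 127/65928 ≈ 0.0019263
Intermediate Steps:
M(g) = 8*(-1 + g)/(6 + g) (M(g) = 8*((g - 1)/(g + 6)) = 8*((-1 + g)/(6 + g)) = 8*(-1 + g)/(6 + g))
L(T) = -4 + T²
B(U) = (-26 + U)/(12 + U) (B(U) = (U - 26)/(U + (-4 + 4²)) = (-26 + U)/(U + (-4 + 16)) = (-26 + U)/(U + 12) = (-26 + U)/(12 + U))
B(M(5))/(-379 - 425) = ((-26 + 8*(-1 + 5)/(6 + 5))/(12 + 8*(-1 + 5)/(6 + 5)))/(-379 - 425) = ((-26 + 8*4/11)/(12 + 8*4/11))/(-804) = ((-26 + 8*(1/11)*4)/(12 + 8*(1/11)*4))*(-1/804) = ((-26 + 32/11)/(12 + 32/11))*(-1/804) = (-254/11/(164/11))*(-1/804) = ((11/164)*(-254/11))*(-1/804) = -127/82*(-1/804) = 127/65928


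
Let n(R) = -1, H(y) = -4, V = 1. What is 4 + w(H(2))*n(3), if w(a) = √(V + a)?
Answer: 4 - I*√3 ≈ 4.0 - 1.732*I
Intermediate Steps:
w(a) = √(1 + a)
4 + w(H(2))*n(3) = 4 + √(1 - 4)*(-1) = 4 + √(-3)*(-1) = 4 + (I*√3)*(-1) = 4 - I*√3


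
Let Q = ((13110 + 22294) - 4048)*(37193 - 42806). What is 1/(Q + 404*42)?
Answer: -1/175984260 ≈ -5.6823e-9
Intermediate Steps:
Q = -176001228 (Q = (35404 - 4048)*(-5613) = 31356*(-5613) = -176001228)
1/(Q + 404*42) = 1/(-176001228 + 404*42) = 1/(-176001228 + 16968) = 1/(-175984260) = -1/175984260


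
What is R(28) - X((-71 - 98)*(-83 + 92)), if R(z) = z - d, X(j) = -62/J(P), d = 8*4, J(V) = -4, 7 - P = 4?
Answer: -39/2 ≈ -19.500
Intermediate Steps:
P = 3 (P = 7 - 1*4 = 7 - 4 = 3)
d = 32
X(j) = 31/2 (X(j) = -62/(-4) = -62*(-1/4) = 31/2)
R(z) = -32 + z (R(z) = z - 1*32 = z - 32 = -32 + z)
R(28) - X((-71 - 98)*(-83 + 92)) = (-32 + 28) - 1*31/2 = -4 - 31/2 = -39/2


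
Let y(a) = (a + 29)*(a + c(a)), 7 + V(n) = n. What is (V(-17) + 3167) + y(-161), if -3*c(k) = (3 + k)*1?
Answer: 17443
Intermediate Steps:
c(k) = -1 - k/3 (c(k) = -(3 + k)/3 = -1 - k/3)
V(n) = -7 + n
y(a) = (-1 + 2*a/3)*(29 + a) (y(a) = (a + 29)*(a + (-1 - a/3)) = (29 + a)*(-1 + 2*a/3) = (-1 + 2*a/3)*(29 + a))
(V(-17) + 3167) + y(-161) = ((-7 - 17) + 3167) + (-29 + (2/3)*(-161)**2 + (55/3)*(-161)) = (-24 + 3167) + (-29 + (2/3)*25921 - 8855/3) = 3143 + (-29 + 51842/3 - 8855/3) = 3143 + 14300 = 17443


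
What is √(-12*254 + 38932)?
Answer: 2*√8971 ≈ 189.43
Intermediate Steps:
√(-12*254 + 38932) = √(-3048 + 38932) = √35884 = 2*√8971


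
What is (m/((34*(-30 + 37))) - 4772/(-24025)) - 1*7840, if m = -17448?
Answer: -22623390232/2858975 ≈ -7913.1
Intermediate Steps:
(m/((34*(-30 + 37))) - 4772/(-24025)) - 1*7840 = (-17448*1/(34*(-30 + 37)) - 4772/(-24025)) - 1*7840 = (-17448/(34*7) - 4772*(-1/24025)) - 7840 = (-17448/238 + 4772/24025) - 7840 = (-17448*1/238 + 4772/24025) - 7840 = (-8724/119 + 4772/24025) - 7840 = -209026232/2858975 - 7840 = -22623390232/2858975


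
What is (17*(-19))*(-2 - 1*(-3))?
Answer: -323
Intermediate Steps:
(17*(-19))*(-2 - 1*(-3)) = -323*(-2 + 3) = -323*1 = -323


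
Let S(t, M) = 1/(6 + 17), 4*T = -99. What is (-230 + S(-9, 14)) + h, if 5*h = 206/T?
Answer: -2637007/11385 ≈ -231.62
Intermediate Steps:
T = -99/4 (T = (¼)*(-99) = -99/4 ≈ -24.750)
S(t, M) = 1/23
h = -824/495 (h = (206/(-99/4))/5 = (206*(-4/99))/5 = (⅕)*(-824/99) = -824/495 ≈ -1.6646)
(-230 + S(-9, 14)) + h = (-230 + 1/23) - 824/495 = -5289/23 - 824/495 = -2637007/11385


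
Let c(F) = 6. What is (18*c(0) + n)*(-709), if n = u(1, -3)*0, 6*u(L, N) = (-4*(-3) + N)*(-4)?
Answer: -76572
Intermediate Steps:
u(L, N) = -8 - 2*N/3 (u(L, N) = ((-4*(-3) + N)*(-4))/6 = ((12 + N)*(-4))/6 = (-48 - 4*N)/6 = -8 - 2*N/3)
n = 0 (n = (-8 - 2/3*(-3))*0 = (-8 + 2)*0 = -6*0 = 0)
(18*c(0) + n)*(-709) = (18*6 + 0)*(-709) = (108 + 0)*(-709) = 108*(-709) = -76572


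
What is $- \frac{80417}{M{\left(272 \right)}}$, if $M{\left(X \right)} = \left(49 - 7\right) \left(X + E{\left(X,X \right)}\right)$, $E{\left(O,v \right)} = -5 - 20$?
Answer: $- \frac{80417}{10374} \approx -7.7518$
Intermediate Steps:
$E{\left(O,v \right)} = -25$ ($E{\left(O,v \right)} = -5 - 20 = -25$)
$M{\left(X \right)} = -1050 + 42 X$ ($M{\left(X \right)} = \left(49 - 7\right) \left(X - 25\right) = 42 \left(-25 + X\right) = -1050 + 42 X$)
$- \frac{80417}{M{\left(272 \right)}} = - \frac{80417}{-1050 + 42 \cdot 272} = - \frac{80417}{-1050 + 11424} = - \frac{80417}{10374}$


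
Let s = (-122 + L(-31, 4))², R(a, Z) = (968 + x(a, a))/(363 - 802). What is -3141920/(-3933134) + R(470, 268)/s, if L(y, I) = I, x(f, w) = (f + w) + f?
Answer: 4799015077117/6010454120306 ≈ 0.79844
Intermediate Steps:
x(f, w) = w + 2*f
R(a, Z) = -968/439 - 3*a/439 (R(a, Z) = (968 + (a + 2*a))/(363 - 802) = (968 + 3*a)/(-439) = (968 + 3*a)*(-1/439) = -968/439 - 3*a/439)
s = 13924 (s = (-122 + 4)² = (-118)² = 13924)
-3141920/(-3933134) + R(470, 268)/s = -3141920/(-3933134) + (-968/439 - 3/439*470)/13924 = -3141920*(-1/3933134) + (-968/439 - 1410/439)*(1/13924) = 1570960/1966567 - 2378/439*1/13924 = 1570960/1966567 - 1189/3056318 = 4799015077117/6010454120306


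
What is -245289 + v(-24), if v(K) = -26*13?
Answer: -245627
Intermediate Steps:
v(K) = -338
-245289 + v(-24) = -245289 - 338 = -245627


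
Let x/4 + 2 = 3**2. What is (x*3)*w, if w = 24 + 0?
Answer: 2016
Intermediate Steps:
w = 24
x = 28 (x = -8 + 4*3**2 = -8 + 4*9 = -8 + 36 = 28)
(x*3)*w = (28*3)*24 = 84*24 = 2016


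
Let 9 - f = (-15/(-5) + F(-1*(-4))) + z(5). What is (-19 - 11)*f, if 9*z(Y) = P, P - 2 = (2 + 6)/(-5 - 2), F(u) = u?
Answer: -400/7 ≈ -57.143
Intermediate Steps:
P = 6/7 (P = 2 + (2 + 6)/(-5 - 2) = 2 + 8/(-7) = 2 + 8*(-1/7) = 2 - 8/7 = 6/7 ≈ 0.85714)
z(Y) = 2/21 (z(Y) = (1/9)*(6/7) = 2/21)
f = 40/21 (f = 9 - ((-15/(-5) - 1*(-4)) + 2/21) = 9 - ((-15*(-1/5) + 4) + 2/21) = 9 - ((3 + 4) + 2/21) = 9 - (7 + 2/21) = 9 - 1*149/21 = 9 - 149/21 = 40/21 ≈ 1.9048)
(-19 - 11)*f = (-19 - 11)*(40/21) = -30*40/21 = -400/7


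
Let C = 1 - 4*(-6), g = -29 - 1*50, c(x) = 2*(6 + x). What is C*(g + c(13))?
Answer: -1025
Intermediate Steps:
c(x) = 12 + 2*x
g = -79 (g = -29 - 50 = -79)
C = 25 (C = 1 + 24 = 25)
C*(g + c(13)) = 25*(-79 + (12 + 2*13)) = 25*(-79 + (12 + 26)) = 25*(-79 + 38) = 25*(-41) = -1025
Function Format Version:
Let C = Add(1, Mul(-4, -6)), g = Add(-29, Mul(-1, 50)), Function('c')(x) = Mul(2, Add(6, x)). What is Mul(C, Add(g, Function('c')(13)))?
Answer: -1025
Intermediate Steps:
Function('c')(x) = Add(12, Mul(2, x))
g = -79 (g = Add(-29, -50) = -79)
C = 25 (C = Add(1, 24) = 25)
Mul(C, Add(g, Function('c')(13))) = Mul(25, Add(-79, Add(12, Mul(2, 13)))) = Mul(25, Add(-79, Add(12, 26))) = Mul(25, Add(-79, 38)) = Mul(25, -41) = -1025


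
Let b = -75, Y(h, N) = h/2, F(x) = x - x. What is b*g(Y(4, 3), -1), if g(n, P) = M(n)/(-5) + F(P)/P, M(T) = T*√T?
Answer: 30*√2 ≈ 42.426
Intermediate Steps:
F(x) = 0
M(T) = T^(3/2)
Y(h, N) = h/2 (Y(h, N) = h*(½) = h/2)
g(n, P) = -n^(3/2)/5 (g(n, P) = n^(3/2)/(-5) + 0/P = n^(3/2)*(-⅕) + 0 = -n^(3/2)/5 + 0 = -n^(3/2)/5)
b*g(Y(4, 3), -1) = -(-15)*((½)*4)^(3/2) = -(-15)*2^(3/2) = -(-15)*2*√2 = -(-30)*√2 = 30*√2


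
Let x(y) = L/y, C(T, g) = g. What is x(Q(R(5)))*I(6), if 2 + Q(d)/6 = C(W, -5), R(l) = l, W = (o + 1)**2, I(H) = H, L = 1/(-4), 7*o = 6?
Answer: 1/28 ≈ 0.035714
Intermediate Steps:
o = 6/7 (o = (1/7)*6 = 6/7 ≈ 0.85714)
L = -1/4 ≈ -0.25000
W = 169/49 (W = (6/7 + 1)**2 = (13/7)**2 = 169/49 ≈ 3.4490)
Q(d) = -42 (Q(d) = -12 + 6*(-5) = -12 - 30 = -42)
x(y) = -1/(4*y)
x(Q(R(5)))*I(6) = -1/4/(-42)*6 = -1/4*(-1/42)*6 = (1/168)*6 = 1/28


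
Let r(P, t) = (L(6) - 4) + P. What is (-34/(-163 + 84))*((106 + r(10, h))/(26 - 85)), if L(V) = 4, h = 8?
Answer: -3944/4661 ≈ -0.84617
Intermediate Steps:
r(P, t) = P (r(P, t) = (4 - 4) + P = 0 + P = P)
(-34/(-163 + 84))*((106 + r(10, h))/(26 - 85)) = (-34/(-163 + 84))*((106 + 10)/(26 - 85)) = (-34/(-79))*(116/(-59)) = (-1/79*(-34))*(116*(-1/59)) = (34/79)*(-116/59) = -3944/4661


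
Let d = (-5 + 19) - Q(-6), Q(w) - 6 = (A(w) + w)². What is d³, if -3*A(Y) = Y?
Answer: -512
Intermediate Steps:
A(Y) = -Y/3
Q(w) = 6 + 4*w²/9 (Q(w) = 6 + (-w/3 + w)² = 6 + (2*w/3)² = 6 + 4*w²/9)
d = -8 (d = (-5 + 19) - (6 + (4/9)*(-6)²) = 14 - (6 + (4/9)*36) = 14 - (6 + 16) = 14 - 1*22 = 14 - 22 = -8)
d³ = (-8)³ = -512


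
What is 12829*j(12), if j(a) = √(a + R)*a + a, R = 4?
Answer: 769740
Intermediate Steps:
j(a) = a + a*√(4 + a) (j(a) = √(a + 4)*a + a = √(4 + a)*a + a = a*√(4 + a) + a = a + a*√(4 + a))
12829*j(12) = 12829*(12*(1 + √(4 + 12))) = 12829*(12*(1 + √16)) = 12829*(12*(1 + 4)) = 12829*(12*5) = 12829*60 = 769740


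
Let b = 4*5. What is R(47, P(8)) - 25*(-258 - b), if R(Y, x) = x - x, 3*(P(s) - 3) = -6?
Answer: 6950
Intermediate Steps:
b = 20
P(s) = 1 (P(s) = 3 + (1/3)*(-6) = 3 - 2 = 1)
R(Y, x) = 0
R(47, P(8)) - 25*(-258 - b) = 0 - 25*(-258 - 1*20) = 0 - 25*(-258 - 20) = 0 - 25*(-278) = 0 - 1*(-6950) = 0 + 6950 = 6950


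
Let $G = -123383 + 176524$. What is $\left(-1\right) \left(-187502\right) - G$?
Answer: $134361$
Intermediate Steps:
$G = 53141$
$\left(-1\right) \left(-187502\right) - G = \left(-1\right) \left(-187502\right) - 53141 = 187502 - 53141 = 134361$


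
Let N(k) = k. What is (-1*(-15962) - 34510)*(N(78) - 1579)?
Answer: 27840548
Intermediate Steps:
(-1*(-15962) - 34510)*(N(78) - 1579) = (-1*(-15962) - 34510)*(78 - 1579) = (15962 - 34510)*(-1501) = -18548*(-1501) = 27840548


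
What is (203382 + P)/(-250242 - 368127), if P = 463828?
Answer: -667210/618369 ≈ -1.0790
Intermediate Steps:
(203382 + P)/(-250242 - 368127) = (203382 + 463828)/(-250242 - 368127) = 667210/(-618369) = 667210*(-1/618369) = -667210/618369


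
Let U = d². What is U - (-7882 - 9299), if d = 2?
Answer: 17185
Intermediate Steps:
U = 4 (U = 2² = 4)
U - (-7882 - 9299) = 4 - (-7882 - 9299) = 4 - 1*(-17181) = 4 + 17181 = 17185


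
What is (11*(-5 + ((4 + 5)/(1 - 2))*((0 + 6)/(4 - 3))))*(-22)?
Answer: 14278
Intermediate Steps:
(11*(-5 + ((4 + 5)/(1 - 2))*((0 + 6)/(4 - 3))))*(-22) = (11*(-5 + (9/(-1))*(6/1)))*(-22) = (11*(-5 + (9*(-1))*(6*1)))*(-22) = (11*(-5 - 9*6))*(-22) = (11*(-5 - 54))*(-22) = (11*(-59))*(-22) = -649*(-22) = 14278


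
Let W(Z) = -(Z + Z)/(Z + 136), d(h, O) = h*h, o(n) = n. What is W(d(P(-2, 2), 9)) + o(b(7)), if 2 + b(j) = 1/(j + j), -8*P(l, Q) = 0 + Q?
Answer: -8401/4354 ≈ -1.9295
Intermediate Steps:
P(l, Q) = -Q/8 (P(l, Q) = -(0 + Q)/8 = -Q/8)
b(j) = -2 + 1/(2*j) (b(j) = -2 + 1/(j + j) = -2 + 1/(2*j))
d(h, O) = h²
W(Z) = -2*Z/(136 + Z)
W(d(P(-2, 2), 9)) + o(b(7)) = -2*(-⅛*2)²/(136 + (-⅛*2)²) + (-2 + (½)/7) = -2*(-¼)²/(136 + (-¼)²) + (-2 + (½)*(⅐)) = -2*1/16/(136 + 1/16) + (-2 + 1/14) = -2*1/16/2177/16 - 27/14 = -2*1/16*16/2177 - 27/14 = -2/2177 - 27/14 = -8401/4354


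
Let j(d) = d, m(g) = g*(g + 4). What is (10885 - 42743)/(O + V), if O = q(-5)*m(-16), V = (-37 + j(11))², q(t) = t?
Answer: 15929/142 ≈ 112.18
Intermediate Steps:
m(g) = g*(4 + g)
V = 676 (V = (-37 + 11)² = (-26)² = 676)
O = -960 (O = -(-80)*(4 - 16) = -(-80)*(-12) = -5*192 = -960)
(10885 - 42743)/(O + V) = (10885 - 42743)/(-960 + 676) = -31858/(-284) = -31858*(-1/284) = 15929/142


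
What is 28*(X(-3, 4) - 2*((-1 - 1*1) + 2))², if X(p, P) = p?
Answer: 252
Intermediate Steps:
28*(X(-3, 4) - 2*((-1 - 1*1) + 2))² = 28*(-3 - 2*((-1 - 1*1) + 2))² = 28*(-3 - 2*((-1 - 1) + 2))² = 28*(-3 - 2*(-2 + 2))² = 28*(-3 - 2*0)² = 28*(-3 + 0)² = 28*(-3)² = 28*9 = 252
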